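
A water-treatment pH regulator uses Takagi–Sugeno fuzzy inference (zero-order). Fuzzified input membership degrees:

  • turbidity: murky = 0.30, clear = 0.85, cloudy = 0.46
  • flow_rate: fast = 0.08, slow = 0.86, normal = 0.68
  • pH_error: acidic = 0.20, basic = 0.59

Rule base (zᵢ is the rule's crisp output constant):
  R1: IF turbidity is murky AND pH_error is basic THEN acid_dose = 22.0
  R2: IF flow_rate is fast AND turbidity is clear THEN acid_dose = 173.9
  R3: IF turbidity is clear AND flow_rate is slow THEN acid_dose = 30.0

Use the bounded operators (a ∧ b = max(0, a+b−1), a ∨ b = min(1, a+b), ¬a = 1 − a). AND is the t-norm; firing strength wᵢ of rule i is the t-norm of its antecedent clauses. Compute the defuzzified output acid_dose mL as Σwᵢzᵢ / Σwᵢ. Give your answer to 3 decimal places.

R1 (z=22.0): murky=0.30, basic=0.59; AND[max(0, a+b−1)] → w = 0.00
R2 (z=173.9): fast=0.08, clear=0.85; AND[max(0, a+b−1)] → w = 0.00
R3 (z=30.0): clear=0.85, slow=0.86; AND[max(0, a+b−1)] → w = 0.71
Weighted average = (0.00·22.0 + 0.00·173.9 + 0.71·30.0) / (0.00 + 0.00 + 0.71)
  = 21.3000 / 0.7100 = 30.000

30.000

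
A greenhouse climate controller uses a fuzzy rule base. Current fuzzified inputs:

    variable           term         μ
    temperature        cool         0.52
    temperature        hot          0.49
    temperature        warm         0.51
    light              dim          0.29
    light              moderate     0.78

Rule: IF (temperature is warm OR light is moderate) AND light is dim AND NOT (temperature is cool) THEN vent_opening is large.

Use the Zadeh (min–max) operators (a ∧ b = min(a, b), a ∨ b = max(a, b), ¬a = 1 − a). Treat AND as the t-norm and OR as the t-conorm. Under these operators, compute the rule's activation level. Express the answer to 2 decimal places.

firing strength: (warm=0.51 OR moderate=0.78) = 0.78; AND[min(a, b)] with dim=0.29, ¬cool=1−0.52=0.48 → w = 0.29

0.29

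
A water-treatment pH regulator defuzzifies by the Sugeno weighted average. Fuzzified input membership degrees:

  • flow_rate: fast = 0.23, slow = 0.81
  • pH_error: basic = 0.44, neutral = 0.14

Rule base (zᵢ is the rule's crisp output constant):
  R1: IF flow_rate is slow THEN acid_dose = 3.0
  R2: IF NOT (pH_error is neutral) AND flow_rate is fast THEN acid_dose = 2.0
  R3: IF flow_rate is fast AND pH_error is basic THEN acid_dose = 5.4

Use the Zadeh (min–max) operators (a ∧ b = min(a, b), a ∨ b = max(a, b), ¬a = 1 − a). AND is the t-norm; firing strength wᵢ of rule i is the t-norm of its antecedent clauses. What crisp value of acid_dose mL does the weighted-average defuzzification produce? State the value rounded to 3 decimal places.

R1 (z=3.0): slow=0.81 → w = 0.81
R2 (z=2.0): ¬neutral=1−0.14=0.86, fast=0.23; AND[min(a, b)] → w = 0.23
R3 (z=5.4): fast=0.23, basic=0.44; AND[min(a, b)] → w = 0.23
Weighted average = (0.81·3.0 + 0.23·2.0 + 0.23·5.4) / (0.81 + 0.23 + 0.23)
  = 4.1320 / 1.2700 = 3.254

3.254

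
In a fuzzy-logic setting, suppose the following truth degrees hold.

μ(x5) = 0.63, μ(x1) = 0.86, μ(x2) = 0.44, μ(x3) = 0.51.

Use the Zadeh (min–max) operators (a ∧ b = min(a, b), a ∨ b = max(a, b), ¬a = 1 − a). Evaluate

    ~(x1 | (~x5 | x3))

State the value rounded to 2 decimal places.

~x5 = 1 − 0.63 = 0.37
~x5 | x3 = max(a, b) on (0.37, 0.51) = 0.51
x1 | (~x5 | x3) = max(a, b) on (0.86, 0.51) = 0.86
~(x1 | (~x5 | x3)) = 1 − 0.86 = 0.14

0.14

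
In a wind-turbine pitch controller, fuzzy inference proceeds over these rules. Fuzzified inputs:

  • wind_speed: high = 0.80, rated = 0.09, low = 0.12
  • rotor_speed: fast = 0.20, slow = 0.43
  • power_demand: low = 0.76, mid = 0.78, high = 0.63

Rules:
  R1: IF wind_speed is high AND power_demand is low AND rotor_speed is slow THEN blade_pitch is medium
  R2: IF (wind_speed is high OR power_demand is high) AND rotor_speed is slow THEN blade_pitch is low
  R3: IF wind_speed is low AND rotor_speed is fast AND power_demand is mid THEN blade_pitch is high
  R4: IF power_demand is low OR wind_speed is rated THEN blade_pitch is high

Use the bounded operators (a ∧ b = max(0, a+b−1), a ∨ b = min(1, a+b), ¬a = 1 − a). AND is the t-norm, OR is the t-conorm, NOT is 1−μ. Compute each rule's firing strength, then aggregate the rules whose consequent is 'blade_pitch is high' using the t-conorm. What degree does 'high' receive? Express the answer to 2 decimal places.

R1: high=0.80, low=0.76, slow=0.43; AND[max(0, a+b−1)] → w = 0.00
R2: (high=0.80 OR high=0.63) = 1.00; AND[max(0, a+b−1)] with slow=0.43 → w = 0.43
R3: low=0.12, fast=0.20, mid=0.78; AND[max(0, a+b−1)] → w = 0.00
R4: low=0.76, rated=0.09; OR[min(1, a+b)] → w = 0.85
Rules with consequent 'high': {R3, R4} → strengths 0.00, 0.85
Aggregate via t-conorm [min(1, a+b)]: 0.85

0.85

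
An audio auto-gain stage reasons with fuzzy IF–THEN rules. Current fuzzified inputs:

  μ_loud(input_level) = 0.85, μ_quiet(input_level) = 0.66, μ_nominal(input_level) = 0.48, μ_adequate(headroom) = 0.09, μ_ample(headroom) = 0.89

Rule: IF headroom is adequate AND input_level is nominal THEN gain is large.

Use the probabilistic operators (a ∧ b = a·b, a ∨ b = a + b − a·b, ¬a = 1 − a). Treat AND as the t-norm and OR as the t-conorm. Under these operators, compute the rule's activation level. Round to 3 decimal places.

firing strength: adequate=0.09, nominal=0.48; AND[a·b] → w = 0.0432

0.043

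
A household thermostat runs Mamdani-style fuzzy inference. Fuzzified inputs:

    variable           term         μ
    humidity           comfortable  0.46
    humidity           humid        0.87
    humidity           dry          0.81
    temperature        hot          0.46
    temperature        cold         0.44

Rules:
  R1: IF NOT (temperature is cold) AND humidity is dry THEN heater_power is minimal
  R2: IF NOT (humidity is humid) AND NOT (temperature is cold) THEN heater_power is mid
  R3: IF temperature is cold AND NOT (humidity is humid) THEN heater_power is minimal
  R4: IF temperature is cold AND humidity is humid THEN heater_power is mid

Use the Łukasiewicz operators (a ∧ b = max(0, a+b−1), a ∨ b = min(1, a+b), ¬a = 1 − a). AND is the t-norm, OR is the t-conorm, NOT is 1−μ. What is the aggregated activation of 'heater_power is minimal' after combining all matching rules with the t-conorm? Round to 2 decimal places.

R1: ¬cold=1−0.44=0.56, dry=0.81; AND[max(0, a+b−1)] → w = 0.37
R2: ¬humid=1−0.87=0.13, ¬cold=1−0.44=0.56; AND[max(0, a+b−1)] → w = 0.00
R3: cold=0.44, ¬humid=1−0.87=0.13; AND[max(0, a+b−1)] → w = 0.00
R4: cold=0.44, humid=0.87; AND[max(0, a+b−1)] → w = 0.31
Rules with consequent 'minimal': {R1, R3} → strengths 0.37, 0.00
Aggregate via t-conorm [min(1, a+b)]: 0.37

0.37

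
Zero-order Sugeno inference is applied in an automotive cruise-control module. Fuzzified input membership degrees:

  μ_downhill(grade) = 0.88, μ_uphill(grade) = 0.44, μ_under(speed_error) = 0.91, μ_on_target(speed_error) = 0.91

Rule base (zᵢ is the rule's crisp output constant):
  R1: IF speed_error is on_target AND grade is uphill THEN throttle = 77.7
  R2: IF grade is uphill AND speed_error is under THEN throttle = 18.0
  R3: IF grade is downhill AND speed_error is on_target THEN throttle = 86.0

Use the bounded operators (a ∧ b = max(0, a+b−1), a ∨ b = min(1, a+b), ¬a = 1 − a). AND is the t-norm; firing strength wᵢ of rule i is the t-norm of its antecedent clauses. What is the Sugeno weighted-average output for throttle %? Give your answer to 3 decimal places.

R1 (z=77.7): on_target=0.91, uphill=0.44; AND[max(0, a+b−1)] → w = 0.35
R2 (z=18.0): uphill=0.44, under=0.91; AND[max(0, a+b−1)] → w = 0.35
R3 (z=86.0): downhill=0.88, on_target=0.91; AND[max(0, a+b−1)] → w = 0.79
Weighted average = (0.35·77.7 + 0.35·18.0 + 0.79·86.0) / (0.35 + 0.35 + 0.79)
  = 101.4350 / 1.4900 = 68.077

68.077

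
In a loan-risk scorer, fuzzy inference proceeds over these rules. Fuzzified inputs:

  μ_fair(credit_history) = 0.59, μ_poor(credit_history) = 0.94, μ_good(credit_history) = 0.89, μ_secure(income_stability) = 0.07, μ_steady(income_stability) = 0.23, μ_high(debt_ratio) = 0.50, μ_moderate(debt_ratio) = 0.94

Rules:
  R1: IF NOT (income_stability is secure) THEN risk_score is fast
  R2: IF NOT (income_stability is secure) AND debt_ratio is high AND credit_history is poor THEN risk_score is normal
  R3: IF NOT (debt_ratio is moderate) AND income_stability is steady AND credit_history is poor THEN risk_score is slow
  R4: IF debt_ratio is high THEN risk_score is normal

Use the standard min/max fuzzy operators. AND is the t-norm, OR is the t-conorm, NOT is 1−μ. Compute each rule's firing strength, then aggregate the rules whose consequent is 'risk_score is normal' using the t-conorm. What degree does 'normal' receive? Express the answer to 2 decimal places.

R1: ¬secure=1−0.07=0.93 → w = 0.93
R2: ¬secure=1−0.07=0.93, high=0.50, poor=0.94; AND[min(a, b)] → w = 0.50
R3: ¬moderate=1−0.94=0.06, steady=0.23, poor=0.94; AND[min(a, b)] → w = 0.06
R4: high=0.50 → w = 0.50
Rules with consequent 'normal': {R2, R4} → strengths 0.50, 0.50
Aggregate via t-conorm [max(a, b)]: 0.50

0.50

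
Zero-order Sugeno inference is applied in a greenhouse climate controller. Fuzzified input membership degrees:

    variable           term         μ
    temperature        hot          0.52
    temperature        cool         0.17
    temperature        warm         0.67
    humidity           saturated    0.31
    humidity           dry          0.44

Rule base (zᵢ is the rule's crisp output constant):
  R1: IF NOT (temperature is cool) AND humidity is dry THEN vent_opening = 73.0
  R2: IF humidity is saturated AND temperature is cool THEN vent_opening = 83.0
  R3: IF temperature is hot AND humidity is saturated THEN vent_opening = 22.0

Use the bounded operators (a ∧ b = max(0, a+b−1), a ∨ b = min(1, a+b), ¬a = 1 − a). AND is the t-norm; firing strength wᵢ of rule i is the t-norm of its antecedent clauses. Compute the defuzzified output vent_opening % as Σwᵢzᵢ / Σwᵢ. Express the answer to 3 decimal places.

R1 (z=73.0): ¬cool=1−0.17=0.83, dry=0.44; AND[max(0, a+b−1)] → w = 0.27
R2 (z=83.0): saturated=0.31, cool=0.17; AND[max(0, a+b−1)] → w = 0.00
R3 (z=22.0): hot=0.52, saturated=0.31; AND[max(0, a+b−1)] → w = 0.00
Weighted average = (0.27·73.0 + 0.00·83.0 + 0.00·22.0) / (0.27 + 0.00 + 0.00)
  = 19.7100 / 0.2700 = 73.000

73.000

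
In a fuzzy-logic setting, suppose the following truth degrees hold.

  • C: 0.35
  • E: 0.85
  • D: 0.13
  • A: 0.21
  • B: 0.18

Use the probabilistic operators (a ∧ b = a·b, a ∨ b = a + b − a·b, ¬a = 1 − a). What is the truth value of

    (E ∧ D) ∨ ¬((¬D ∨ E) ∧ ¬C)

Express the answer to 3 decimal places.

0.433

E ∧ D = a·b on (0.8500, 0.1300) = 0.1105
¬D = 1 − 0.1300 = 0.8700
¬D ∨ E = a + b − a·b on (0.8700, 0.8500) = 0.9805
¬C = 1 − 0.3500 = 0.6500
(¬D ∨ E) ∧ ¬C = a·b on (0.9805, 0.6500) = 0.6373
¬((¬D ∨ E) ∧ ¬C) = 1 − 0.6373 = 0.3627
(E ∧ D) ∨ ¬((¬D ∨ E) ∧ ¬C) = a + b − a·b on (0.1105, 0.3627) = 0.4331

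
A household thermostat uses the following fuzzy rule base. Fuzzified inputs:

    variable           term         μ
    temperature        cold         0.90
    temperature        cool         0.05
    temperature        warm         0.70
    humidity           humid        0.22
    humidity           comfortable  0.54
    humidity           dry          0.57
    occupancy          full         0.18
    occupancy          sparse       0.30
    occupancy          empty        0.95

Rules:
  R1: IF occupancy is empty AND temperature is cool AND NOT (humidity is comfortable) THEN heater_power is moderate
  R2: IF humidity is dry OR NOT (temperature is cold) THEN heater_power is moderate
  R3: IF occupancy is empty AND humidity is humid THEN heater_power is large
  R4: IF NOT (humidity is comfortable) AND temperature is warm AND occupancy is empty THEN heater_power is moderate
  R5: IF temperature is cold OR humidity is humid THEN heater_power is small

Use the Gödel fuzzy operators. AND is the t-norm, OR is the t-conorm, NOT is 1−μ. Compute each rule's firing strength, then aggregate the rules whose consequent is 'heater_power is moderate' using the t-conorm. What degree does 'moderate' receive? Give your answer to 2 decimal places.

R1: empty=0.95, cool=0.05, ¬comfortable=1−0.54=0.46; AND[min(a, b)] → w = 0.05
R2: dry=0.57, ¬cold=1−0.90=0.10; OR[max(a, b)] → w = 0.57
R3: empty=0.95, humid=0.22; AND[min(a, b)] → w = 0.22
R4: ¬comfortable=1−0.54=0.46, warm=0.70, empty=0.95; AND[min(a, b)] → w = 0.46
R5: cold=0.90, humid=0.22; OR[max(a, b)] → w = 0.90
Rules with consequent 'moderate': {R1, R2, R4} → strengths 0.05, 0.57, 0.46
Aggregate via t-conorm [max(a, b)]: 0.57

0.57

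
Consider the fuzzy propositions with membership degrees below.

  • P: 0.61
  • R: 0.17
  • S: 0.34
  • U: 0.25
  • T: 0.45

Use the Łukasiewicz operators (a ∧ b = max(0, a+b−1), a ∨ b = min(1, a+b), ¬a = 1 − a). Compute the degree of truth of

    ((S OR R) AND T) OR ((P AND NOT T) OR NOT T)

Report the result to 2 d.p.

S OR R = min(1, a+b) on (0.34, 0.17) = 0.51
(S OR R) AND T = max(0, a+b−1) on (0.51, 0.45) = 0.00
NOT T = 1 − 0.45 = 0.55
P AND NOT T = max(0, a+b−1) on (0.61, 0.55) = 0.16
NOT T = 1 − 0.45 = 0.55
(P AND NOT T) OR NOT T = min(1, a+b) on (0.16, 0.55) = 0.71
((S OR R) AND T) OR ((P AND NOT T) OR NOT T) = min(1, a+b) on (0.00, 0.71) = 0.71

0.71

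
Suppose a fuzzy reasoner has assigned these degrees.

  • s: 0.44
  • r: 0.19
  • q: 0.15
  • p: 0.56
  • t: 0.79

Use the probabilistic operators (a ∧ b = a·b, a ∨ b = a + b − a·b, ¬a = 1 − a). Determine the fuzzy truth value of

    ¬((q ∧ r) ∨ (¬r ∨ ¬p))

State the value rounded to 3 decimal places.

0.103

q ∧ r = a·b on (0.1500, 0.1900) = 0.0285
¬r = 1 − 0.1900 = 0.8100
¬p = 1 − 0.5600 = 0.4400
¬r ∨ ¬p = a + b − a·b on (0.8100, 0.4400) = 0.8936
(q ∧ r) ∨ (¬r ∨ ¬p) = a + b − a·b on (0.0285, 0.8936) = 0.8966
¬((q ∧ r) ∨ (¬r ∨ ¬p)) = 1 − 0.8966 = 0.1034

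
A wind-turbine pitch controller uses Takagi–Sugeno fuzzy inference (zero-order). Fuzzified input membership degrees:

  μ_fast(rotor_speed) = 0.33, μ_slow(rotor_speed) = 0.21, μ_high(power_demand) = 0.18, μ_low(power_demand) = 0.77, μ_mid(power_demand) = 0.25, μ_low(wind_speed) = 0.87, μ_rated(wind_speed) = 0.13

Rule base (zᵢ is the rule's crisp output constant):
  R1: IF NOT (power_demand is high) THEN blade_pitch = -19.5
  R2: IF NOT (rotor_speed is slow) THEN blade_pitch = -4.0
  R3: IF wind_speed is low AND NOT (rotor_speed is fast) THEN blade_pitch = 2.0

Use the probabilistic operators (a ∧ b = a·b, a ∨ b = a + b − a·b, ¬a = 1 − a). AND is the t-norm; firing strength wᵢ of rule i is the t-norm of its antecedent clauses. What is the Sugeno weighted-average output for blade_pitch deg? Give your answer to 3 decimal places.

-8.201

R1 (z=-19.5): ¬high=1−0.18=0.82 → w = 0.8200
R2 (z=-4.0): ¬slow=1−0.21=0.79 → w = 0.7900
R3 (z=2.0): low=0.87, ¬fast=1−0.33=0.67; AND[a·b] → w = 0.5829
Weighted average = (0.8200·-19.5 + 0.7900·-4.0 + 0.5829·2.0) / (0.8200 + 0.7900 + 0.5829)
  = -17.9842 / 2.1929 = -8.201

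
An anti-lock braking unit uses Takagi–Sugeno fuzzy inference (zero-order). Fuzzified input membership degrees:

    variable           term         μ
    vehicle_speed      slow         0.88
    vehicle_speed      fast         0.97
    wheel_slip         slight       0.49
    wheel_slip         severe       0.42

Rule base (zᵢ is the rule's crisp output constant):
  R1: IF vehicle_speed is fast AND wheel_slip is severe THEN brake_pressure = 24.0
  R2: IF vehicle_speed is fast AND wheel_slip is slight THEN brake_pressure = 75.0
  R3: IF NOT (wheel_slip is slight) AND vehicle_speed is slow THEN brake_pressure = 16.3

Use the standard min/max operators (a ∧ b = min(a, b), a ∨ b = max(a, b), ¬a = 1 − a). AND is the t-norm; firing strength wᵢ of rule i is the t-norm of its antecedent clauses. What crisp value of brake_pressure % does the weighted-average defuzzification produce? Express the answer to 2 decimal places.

38.83

R1 (z=24.0): fast=0.97, severe=0.42; AND[min(a, b)] → w = 0.42
R2 (z=75.0): fast=0.97, slight=0.49; AND[min(a, b)] → w = 0.49
R3 (z=16.3): ¬slight=1−0.49=0.51, slow=0.88; AND[min(a, b)] → w = 0.51
Weighted average = (0.42·24.0 + 0.49·75.0 + 0.51·16.3) / (0.42 + 0.49 + 0.51)
  = 55.1430 / 1.4200 = 38.83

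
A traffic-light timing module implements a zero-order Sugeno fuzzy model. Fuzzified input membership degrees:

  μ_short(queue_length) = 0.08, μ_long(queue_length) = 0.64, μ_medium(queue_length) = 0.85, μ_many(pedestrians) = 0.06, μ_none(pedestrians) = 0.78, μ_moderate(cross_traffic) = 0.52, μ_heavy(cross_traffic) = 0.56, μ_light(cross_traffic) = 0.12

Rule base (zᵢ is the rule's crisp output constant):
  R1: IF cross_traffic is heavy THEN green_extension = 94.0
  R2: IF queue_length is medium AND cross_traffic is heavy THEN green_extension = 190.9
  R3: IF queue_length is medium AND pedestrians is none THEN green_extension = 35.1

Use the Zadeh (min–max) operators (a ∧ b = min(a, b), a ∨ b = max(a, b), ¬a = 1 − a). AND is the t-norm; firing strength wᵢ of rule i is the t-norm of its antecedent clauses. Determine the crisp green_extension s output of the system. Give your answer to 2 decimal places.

98.38

R1 (z=94.0): heavy=0.56 → w = 0.56
R2 (z=190.9): medium=0.85, heavy=0.56; AND[min(a, b)] → w = 0.56
R3 (z=35.1): medium=0.85, none=0.78; AND[min(a, b)] → w = 0.78
Weighted average = (0.56·94.0 + 0.56·190.9 + 0.78·35.1) / (0.56 + 0.56 + 0.78)
  = 186.9220 / 1.9000 = 98.38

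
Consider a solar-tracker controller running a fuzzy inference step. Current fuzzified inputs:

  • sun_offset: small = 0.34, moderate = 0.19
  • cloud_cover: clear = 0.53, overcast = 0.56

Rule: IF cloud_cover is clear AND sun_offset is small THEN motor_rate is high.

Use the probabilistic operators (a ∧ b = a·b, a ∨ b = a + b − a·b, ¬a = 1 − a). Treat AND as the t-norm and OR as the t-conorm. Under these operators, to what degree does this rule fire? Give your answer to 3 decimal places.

0.180

firing strength: clear=0.53, small=0.34; AND[a·b] → w = 0.1802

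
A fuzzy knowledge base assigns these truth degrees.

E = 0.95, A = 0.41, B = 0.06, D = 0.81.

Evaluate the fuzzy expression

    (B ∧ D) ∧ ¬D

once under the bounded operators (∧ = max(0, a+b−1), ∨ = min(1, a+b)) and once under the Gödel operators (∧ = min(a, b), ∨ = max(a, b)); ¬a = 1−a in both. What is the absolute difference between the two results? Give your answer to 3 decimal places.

Under bounded:
  B ∧ D = max(0, a+b−1) on (0.06, 0.81) = 0.00
  ¬D = 1 − 0.81 = 0.19
  (B ∧ D) ∧ ¬D = max(0, a+b−1) on (0.00, 0.19) = 0.00
  → value = 0.0000
Under Gödel:
  B ∧ D = min(a, b) on (0.06, 0.81) = 0.06
  ¬D = 1 − 0.81 = 0.19
  (B ∧ D) ∧ ¬D = min(a, b) on (0.06, 0.19) = 0.06
  → value = 0.0600
|0.0000 − 0.0600| = 0.060

0.060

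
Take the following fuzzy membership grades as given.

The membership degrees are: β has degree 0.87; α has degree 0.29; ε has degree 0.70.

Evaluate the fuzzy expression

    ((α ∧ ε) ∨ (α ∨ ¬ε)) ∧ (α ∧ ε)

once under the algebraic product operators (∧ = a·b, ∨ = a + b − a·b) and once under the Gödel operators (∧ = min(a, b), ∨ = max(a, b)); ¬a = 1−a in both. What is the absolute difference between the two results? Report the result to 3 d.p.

Under algebraic product:
  α ∧ ε = a·b on (0.2900, 0.7000) = 0.2030
  ¬ε = 1 − 0.7000 = 0.3000
  α ∨ ¬ε = a + b − a·b on (0.2900, 0.3000) = 0.5030
  (α ∧ ε) ∨ (α ∨ ¬ε) = a + b − a·b on (0.2030, 0.5030) = 0.6039
  α ∧ ε = a·b on (0.2900, 0.7000) = 0.2030
  ((α ∧ ε) ∨ (α ∨ ¬ε)) ∧ (α ∧ ε) = a·b on (0.6039, 0.2030) = 0.1226
  → value = 0.1226
Under Gödel:
  α ∧ ε = min(a, b) on (0.29, 0.70) = 0.29
  ¬ε = 1 − 0.70 = 0.30
  α ∨ ¬ε = max(a, b) on (0.29, 0.30) = 0.30
  (α ∧ ε) ∨ (α ∨ ¬ε) = max(a, b) on (0.29, 0.30) = 0.30
  α ∧ ε = min(a, b) on (0.29, 0.70) = 0.29
  ((α ∧ ε) ∨ (α ∨ ¬ε)) ∧ (α ∧ ε) = min(a, b) on (0.30, 0.29) = 0.29
  → value = 0.2900
|0.1226 − 0.2900| = 0.167

0.167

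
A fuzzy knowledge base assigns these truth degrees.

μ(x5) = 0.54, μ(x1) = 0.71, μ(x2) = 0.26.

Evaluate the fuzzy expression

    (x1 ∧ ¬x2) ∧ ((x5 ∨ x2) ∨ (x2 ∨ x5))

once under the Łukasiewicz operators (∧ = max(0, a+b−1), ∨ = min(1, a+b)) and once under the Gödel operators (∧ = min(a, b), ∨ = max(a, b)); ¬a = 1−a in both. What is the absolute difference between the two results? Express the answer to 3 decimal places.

0.090

Under Łukasiewicz:
  ¬x2 = 1 − 0.26 = 0.74
  x1 ∧ ¬x2 = max(0, a+b−1) on (0.71, 0.74) = 0.45
  x5 ∨ x2 = min(1, a+b) on (0.54, 0.26) = 0.80
  x2 ∨ x5 = min(1, a+b) on (0.26, 0.54) = 0.80
  (x5 ∨ x2) ∨ (x2 ∨ x5) = min(1, a+b) on (0.80, 0.80) = 1.00
  (x1 ∧ ¬x2) ∧ ((x5 ∨ x2) ∨ (x2 ∨ x5)) = max(0, a+b−1) on (0.45, 1.00) = 0.45
  → value = 0.4500
Under Gödel:
  ¬x2 = 1 − 0.26 = 0.74
  x1 ∧ ¬x2 = min(a, b) on (0.71, 0.74) = 0.71
  x5 ∨ x2 = max(a, b) on (0.54, 0.26) = 0.54
  x2 ∨ x5 = max(a, b) on (0.26, 0.54) = 0.54
  (x5 ∨ x2) ∨ (x2 ∨ x5) = max(a, b) on (0.54, 0.54) = 0.54
  (x1 ∧ ¬x2) ∧ ((x5 ∨ x2) ∨ (x2 ∨ x5)) = min(a, b) on (0.71, 0.54) = 0.54
  → value = 0.5400
|0.4500 − 0.5400| = 0.090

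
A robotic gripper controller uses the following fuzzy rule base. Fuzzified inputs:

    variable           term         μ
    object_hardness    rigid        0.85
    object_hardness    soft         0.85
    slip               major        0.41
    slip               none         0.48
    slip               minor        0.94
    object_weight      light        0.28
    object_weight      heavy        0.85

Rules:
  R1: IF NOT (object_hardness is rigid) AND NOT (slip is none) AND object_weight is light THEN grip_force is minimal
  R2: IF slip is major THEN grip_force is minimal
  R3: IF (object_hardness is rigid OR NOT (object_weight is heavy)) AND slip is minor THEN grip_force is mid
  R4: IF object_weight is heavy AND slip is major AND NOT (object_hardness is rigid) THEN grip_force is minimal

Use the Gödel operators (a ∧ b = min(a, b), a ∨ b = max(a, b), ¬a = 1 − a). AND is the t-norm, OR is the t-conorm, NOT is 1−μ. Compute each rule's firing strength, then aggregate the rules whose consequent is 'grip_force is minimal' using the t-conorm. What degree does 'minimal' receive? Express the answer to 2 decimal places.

0.41

R1: ¬rigid=1−0.85=0.15, ¬none=1−0.48=0.52, light=0.28; AND[min(a, b)] → w = 0.15
R2: major=0.41 → w = 0.41
R3: (rigid=0.85 OR ¬heavy=1−0.85=0.15) = 0.85; AND[min(a, b)] with minor=0.94 → w = 0.85
R4: heavy=0.85, major=0.41, ¬rigid=1−0.85=0.15; AND[min(a, b)] → w = 0.15
Rules with consequent 'minimal': {R1, R2, R4} → strengths 0.15, 0.41, 0.15
Aggregate via t-conorm [max(a, b)]: 0.41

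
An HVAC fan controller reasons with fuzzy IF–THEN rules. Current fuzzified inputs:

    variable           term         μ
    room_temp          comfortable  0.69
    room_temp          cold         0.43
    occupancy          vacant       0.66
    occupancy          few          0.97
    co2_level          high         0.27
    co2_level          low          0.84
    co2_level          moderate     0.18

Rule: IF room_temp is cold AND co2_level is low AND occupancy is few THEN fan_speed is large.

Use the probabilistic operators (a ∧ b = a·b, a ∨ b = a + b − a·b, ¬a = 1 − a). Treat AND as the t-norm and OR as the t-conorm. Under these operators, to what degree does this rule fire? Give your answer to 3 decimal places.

0.350

firing strength: cold=0.43, low=0.84, few=0.97; AND[a·b] → w = 0.3504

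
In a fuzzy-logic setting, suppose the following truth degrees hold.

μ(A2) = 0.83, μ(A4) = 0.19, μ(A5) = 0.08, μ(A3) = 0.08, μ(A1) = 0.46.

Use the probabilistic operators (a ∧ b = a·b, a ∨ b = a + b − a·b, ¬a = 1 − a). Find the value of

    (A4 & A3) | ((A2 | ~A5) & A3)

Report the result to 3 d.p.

0.093

A4 & A3 = a·b on (0.1900, 0.0800) = 0.0152
~A5 = 1 − 0.0800 = 0.9200
A2 | ~A5 = a + b − a·b on (0.8300, 0.9200) = 0.9864
(A2 | ~A5) & A3 = a·b on (0.9864, 0.0800) = 0.0789
(A4 & A3) | ((A2 | ~A5) & A3) = a + b − a·b on (0.0152, 0.0789) = 0.0929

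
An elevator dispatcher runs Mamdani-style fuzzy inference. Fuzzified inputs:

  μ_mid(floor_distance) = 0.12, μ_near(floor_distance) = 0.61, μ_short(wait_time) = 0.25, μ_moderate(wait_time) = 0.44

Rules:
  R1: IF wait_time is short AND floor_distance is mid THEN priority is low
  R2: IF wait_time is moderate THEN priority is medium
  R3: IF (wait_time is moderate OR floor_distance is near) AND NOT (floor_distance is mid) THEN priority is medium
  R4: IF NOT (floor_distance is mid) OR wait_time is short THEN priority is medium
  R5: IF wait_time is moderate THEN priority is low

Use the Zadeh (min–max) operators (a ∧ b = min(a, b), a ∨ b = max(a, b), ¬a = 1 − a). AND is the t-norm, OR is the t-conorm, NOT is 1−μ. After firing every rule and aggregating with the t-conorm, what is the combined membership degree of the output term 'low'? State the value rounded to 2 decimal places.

0.44

R1: short=0.25, mid=0.12; AND[min(a, b)] → w = 0.12
R2: moderate=0.44 → w = 0.44
R3: (moderate=0.44 OR near=0.61) = 0.61; AND[min(a, b)] with ¬mid=1−0.12=0.88 → w = 0.61
R4: ¬mid=1−0.12=0.88, short=0.25; OR[max(a, b)] → w = 0.88
R5: moderate=0.44 → w = 0.44
Rules with consequent 'low': {R1, R5} → strengths 0.12, 0.44
Aggregate via t-conorm [max(a, b)]: 0.44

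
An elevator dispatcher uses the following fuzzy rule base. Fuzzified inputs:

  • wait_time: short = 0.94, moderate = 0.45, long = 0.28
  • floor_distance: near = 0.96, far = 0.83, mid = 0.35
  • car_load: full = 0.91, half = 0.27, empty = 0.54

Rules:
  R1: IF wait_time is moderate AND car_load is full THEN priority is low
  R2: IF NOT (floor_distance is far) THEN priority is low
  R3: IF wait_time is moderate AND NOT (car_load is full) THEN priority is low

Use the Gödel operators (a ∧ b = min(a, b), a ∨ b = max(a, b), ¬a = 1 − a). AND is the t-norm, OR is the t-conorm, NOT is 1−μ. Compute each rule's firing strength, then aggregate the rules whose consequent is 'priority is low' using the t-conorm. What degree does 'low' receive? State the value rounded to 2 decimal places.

0.45

R1: moderate=0.45, full=0.91; AND[min(a, b)] → w = 0.45
R2: ¬far=1−0.83=0.17 → w = 0.17
R3: moderate=0.45, ¬full=1−0.91=0.09; AND[min(a, b)] → w = 0.09
Rules with consequent 'low': {R1, R2, R3} → strengths 0.45, 0.17, 0.09
Aggregate via t-conorm [max(a, b)]: 0.45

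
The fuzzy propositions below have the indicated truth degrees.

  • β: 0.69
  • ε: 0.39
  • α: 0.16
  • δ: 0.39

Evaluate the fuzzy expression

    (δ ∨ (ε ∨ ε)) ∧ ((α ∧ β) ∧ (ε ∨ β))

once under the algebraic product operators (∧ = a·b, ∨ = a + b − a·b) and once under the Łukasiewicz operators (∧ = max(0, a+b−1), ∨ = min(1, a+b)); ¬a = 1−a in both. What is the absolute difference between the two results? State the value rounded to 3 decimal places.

0.069

Under algebraic product:
  ε ∨ ε = a + b − a·b on (0.3900, 0.3900) = 0.6279
  δ ∨ (ε ∨ ε) = a + b − a·b on (0.3900, 0.6279) = 0.7730
  α ∧ β = a·b on (0.1600, 0.6900) = 0.1104
  ε ∨ β = a + b − a·b on (0.3900, 0.6900) = 0.8109
  (α ∧ β) ∧ (ε ∨ β) = a·b on (0.1104, 0.8109) = 0.0895
  (δ ∨ (ε ∨ ε)) ∧ ((α ∧ β) ∧ (ε ∨ β)) = a·b on (0.7730, 0.0895) = 0.0692
  → value = 0.0692
Under Łukasiewicz:
  ε ∨ ε = min(1, a+b) on (0.39, 0.39) = 0.78
  δ ∨ (ε ∨ ε) = min(1, a+b) on (0.39, 0.78) = 1.00
  α ∧ β = max(0, a+b−1) on (0.16, 0.69) = 0.00
  ε ∨ β = min(1, a+b) on (0.39, 0.69) = 1.00
  (α ∧ β) ∧ (ε ∨ β) = max(0, a+b−1) on (0.00, 1.00) = 0.00
  (δ ∨ (ε ∨ ε)) ∧ ((α ∧ β) ∧ (ε ∨ β)) = max(0, a+b−1) on (1.00, 0.00) = 0.00
  → value = 0.0000
|0.0692 − 0.0000| = 0.069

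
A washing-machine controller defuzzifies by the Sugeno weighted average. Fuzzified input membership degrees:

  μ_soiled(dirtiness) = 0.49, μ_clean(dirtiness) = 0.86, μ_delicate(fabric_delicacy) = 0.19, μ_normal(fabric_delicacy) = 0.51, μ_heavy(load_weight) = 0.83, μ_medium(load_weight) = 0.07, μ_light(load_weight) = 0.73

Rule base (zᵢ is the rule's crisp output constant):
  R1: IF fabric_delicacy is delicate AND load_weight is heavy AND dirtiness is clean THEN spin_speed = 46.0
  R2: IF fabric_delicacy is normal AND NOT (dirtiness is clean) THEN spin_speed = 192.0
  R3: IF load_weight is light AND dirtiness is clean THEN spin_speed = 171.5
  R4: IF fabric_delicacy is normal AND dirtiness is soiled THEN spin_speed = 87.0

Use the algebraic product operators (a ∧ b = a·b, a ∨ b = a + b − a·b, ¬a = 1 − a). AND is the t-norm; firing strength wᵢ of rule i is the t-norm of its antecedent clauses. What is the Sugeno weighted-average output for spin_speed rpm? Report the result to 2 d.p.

137.69

R1 (z=46.0): delicate=0.19, heavy=0.83, clean=0.86; AND[a·b] → w = 0.1356
R2 (z=192.0): normal=0.51, ¬clean=1−0.86=0.14; AND[a·b] → w = 0.0714
R3 (z=171.5): light=0.73, clean=0.86; AND[a·b] → w = 0.6278
R4 (z=87.0): normal=0.51, soiled=0.49; AND[a·b] → w = 0.2499
Weighted average = (0.1356·46.0 + 0.0714·192.0 + 0.6278·171.5 + 0.2499·87.0) / (0.1356 + 0.0714 + 0.6278 + 0.2499)
  = 149.3564 / 1.0847 = 137.69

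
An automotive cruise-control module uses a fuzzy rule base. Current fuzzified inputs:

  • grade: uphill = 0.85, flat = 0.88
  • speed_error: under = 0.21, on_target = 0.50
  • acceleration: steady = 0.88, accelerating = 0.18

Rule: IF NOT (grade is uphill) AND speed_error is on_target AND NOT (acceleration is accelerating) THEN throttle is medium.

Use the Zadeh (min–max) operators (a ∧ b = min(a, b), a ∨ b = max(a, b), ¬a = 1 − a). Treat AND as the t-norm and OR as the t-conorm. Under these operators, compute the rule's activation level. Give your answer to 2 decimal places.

0.15

firing strength: ¬uphill=1−0.85=0.15, on_target=0.50, ¬accelerating=1−0.18=0.82; AND[min(a, b)] → w = 0.15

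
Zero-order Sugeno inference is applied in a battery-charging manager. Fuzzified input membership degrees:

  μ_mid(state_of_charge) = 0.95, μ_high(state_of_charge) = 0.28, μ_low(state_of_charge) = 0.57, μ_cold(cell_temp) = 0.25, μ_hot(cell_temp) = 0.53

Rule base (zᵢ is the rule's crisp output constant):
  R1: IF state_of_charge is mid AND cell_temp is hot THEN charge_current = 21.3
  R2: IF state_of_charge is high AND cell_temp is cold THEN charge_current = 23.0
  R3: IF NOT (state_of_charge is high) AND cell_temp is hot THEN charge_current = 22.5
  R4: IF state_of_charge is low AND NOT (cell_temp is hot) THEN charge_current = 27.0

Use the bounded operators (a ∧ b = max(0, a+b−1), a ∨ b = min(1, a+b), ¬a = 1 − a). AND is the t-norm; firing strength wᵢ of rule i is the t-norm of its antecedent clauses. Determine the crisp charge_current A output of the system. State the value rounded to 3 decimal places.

21.986

R1 (z=21.3): mid=0.95, hot=0.53; AND[max(0, a+b−1)] → w = 0.48
R2 (z=23.0): high=0.28, cold=0.25; AND[max(0, a+b−1)] → w = 0.00
R3 (z=22.5): ¬high=1−0.28=0.72, hot=0.53; AND[max(0, a+b−1)] → w = 0.25
R4 (z=27.0): low=0.57, ¬hot=1−0.53=0.47; AND[max(0, a+b−1)] → w = 0.04
Weighted average = (0.48·21.3 + 0.00·23.0 + 0.25·22.5 + 0.04·27.0) / (0.48 + 0.00 + 0.25 + 0.04)
  = 16.9290 / 0.7700 = 21.986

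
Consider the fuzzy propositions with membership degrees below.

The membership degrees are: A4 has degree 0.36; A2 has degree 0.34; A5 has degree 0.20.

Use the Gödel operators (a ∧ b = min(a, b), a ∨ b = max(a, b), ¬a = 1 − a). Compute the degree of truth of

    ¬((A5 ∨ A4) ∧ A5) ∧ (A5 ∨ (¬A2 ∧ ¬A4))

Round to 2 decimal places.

0.64

A5 ∨ A4 = max(a, b) on (0.20, 0.36) = 0.36
(A5 ∨ A4) ∧ A5 = min(a, b) on (0.36, 0.20) = 0.20
¬((A5 ∨ A4) ∧ A5) = 1 − 0.20 = 0.80
¬A2 = 1 − 0.34 = 0.66
¬A4 = 1 − 0.36 = 0.64
¬A2 ∧ ¬A4 = min(a, b) on (0.66, 0.64) = 0.64
A5 ∨ (¬A2 ∧ ¬A4) = max(a, b) on (0.20, 0.64) = 0.64
¬((A5 ∨ A4) ∧ A5) ∧ (A5 ∨ (¬A2 ∧ ¬A4)) = min(a, b) on (0.80, 0.64) = 0.64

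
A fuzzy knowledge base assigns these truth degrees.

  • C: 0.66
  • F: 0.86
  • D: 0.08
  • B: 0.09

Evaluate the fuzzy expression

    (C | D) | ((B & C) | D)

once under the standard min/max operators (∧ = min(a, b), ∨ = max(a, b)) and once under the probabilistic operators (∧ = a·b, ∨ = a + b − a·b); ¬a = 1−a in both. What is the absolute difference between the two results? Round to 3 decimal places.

0.069

Under standard min/max:
  C | D = max(a, b) on (0.66, 0.08) = 0.66
  B & C = min(a, b) on (0.09, 0.66) = 0.09
  (B & C) | D = max(a, b) on (0.09, 0.08) = 0.09
  (C | D) | ((B & C) | D) = max(a, b) on (0.66, 0.09) = 0.66
  → value = 0.6600
Under probabilistic:
  C | D = a + b − a·b on (0.6600, 0.0800) = 0.6872
  B & C = a·b on (0.0900, 0.6600) = 0.0594
  (B & C) | D = a + b − a·b on (0.0594, 0.0800) = 0.1346
  (C | D) | ((B & C) | D) = a + b − a·b on (0.6872, 0.1346) = 0.7293
  → value = 0.7293
|0.6600 − 0.7293| = 0.069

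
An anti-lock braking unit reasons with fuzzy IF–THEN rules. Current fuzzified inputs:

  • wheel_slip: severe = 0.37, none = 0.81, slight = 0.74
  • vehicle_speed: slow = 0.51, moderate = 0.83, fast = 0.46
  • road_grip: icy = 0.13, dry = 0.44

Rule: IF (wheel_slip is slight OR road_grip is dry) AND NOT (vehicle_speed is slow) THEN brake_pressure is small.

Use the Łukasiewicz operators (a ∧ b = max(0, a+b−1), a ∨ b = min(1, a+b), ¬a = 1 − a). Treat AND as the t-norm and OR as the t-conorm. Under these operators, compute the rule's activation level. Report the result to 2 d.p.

firing strength: (slight=0.74 OR dry=0.44) = 1.00; AND[max(0, a+b−1)] with ¬slow=1−0.51=0.49 → w = 0.49

0.49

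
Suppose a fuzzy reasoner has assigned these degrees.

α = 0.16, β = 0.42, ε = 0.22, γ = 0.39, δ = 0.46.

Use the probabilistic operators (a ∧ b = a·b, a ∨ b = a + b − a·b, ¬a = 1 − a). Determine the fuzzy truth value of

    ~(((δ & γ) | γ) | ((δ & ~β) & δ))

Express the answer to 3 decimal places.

δ & γ = a·b on (0.4600, 0.3900) = 0.1794
(δ & γ) | γ = a + b − a·b on (0.1794, 0.3900) = 0.4994
~β = 1 − 0.4200 = 0.5800
δ & ~β = a·b on (0.4600, 0.5800) = 0.2668
(δ & ~β) & δ = a·b on (0.2668, 0.4600) = 0.1227
((δ & γ) | γ) | ((δ & ~β) & δ) = a + b − a·b on (0.4994, 0.1227) = 0.5609
~(((δ & γ) | γ) | ((δ & ~β) & δ)) = 1 − 0.5609 = 0.4391

0.439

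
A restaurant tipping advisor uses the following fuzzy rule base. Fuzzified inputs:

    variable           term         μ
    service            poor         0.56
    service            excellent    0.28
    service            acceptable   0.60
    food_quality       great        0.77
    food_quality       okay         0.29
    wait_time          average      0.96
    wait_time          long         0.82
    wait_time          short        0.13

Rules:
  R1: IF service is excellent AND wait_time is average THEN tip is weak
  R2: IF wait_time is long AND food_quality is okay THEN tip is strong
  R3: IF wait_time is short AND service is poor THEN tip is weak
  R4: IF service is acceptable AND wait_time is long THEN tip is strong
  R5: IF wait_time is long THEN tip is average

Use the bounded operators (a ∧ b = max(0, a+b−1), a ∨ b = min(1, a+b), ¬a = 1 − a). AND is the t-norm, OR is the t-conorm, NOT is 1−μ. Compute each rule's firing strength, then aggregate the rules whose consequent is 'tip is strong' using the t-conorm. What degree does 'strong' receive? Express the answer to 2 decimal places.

0.53

R1: excellent=0.28, average=0.96; AND[max(0, a+b−1)] → w = 0.24
R2: long=0.82, okay=0.29; AND[max(0, a+b−1)] → w = 0.11
R3: short=0.13, poor=0.56; AND[max(0, a+b−1)] → w = 0.00
R4: acceptable=0.60, long=0.82; AND[max(0, a+b−1)] → w = 0.42
R5: long=0.82 → w = 0.82
Rules with consequent 'strong': {R2, R4} → strengths 0.11, 0.42
Aggregate via t-conorm [min(1, a+b)]: 0.53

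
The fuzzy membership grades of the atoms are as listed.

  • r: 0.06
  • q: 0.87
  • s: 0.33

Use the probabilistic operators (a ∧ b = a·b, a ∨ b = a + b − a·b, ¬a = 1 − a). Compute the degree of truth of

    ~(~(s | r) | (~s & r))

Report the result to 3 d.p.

0.355

s | r = a + b − a·b on (0.3300, 0.0600) = 0.3702
~(s | r) = 1 − 0.3702 = 0.6298
~s = 1 − 0.3300 = 0.6700
~s & r = a·b on (0.6700, 0.0600) = 0.0402
~(s | r) | (~s & r) = a + b − a·b on (0.6298, 0.0402) = 0.6447
~(~(s | r) | (~s & r)) = 1 − 0.6447 = 0.3553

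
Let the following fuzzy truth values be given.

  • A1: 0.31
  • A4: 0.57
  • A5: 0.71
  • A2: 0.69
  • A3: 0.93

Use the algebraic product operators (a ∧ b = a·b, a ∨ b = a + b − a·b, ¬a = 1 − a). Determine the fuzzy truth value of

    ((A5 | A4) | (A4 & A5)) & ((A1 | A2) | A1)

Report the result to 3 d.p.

A5 | A4 = a + b − a·b on (0.7100, 0.5700) = 0.8753
A4 & A5 = a·b on (0.5700, 0.7100) = 0.4047
(A5 | A4) | (A4 & A5) = a + b − a·b on (0.8753, 0.4047) = 0.9258
A1 | A2 = a + b − a·b on (0.3100, 0.6900) = 0.7861
(A1 | A2) | A1 = a + b − a·b on (0.7861, 0.3100) = 0.8524
((A5 | A4) | (A4 & A5)) & ((A1 | A2) | A1) = a·b on (0.9258, 0.8524) = 0.7891

0.789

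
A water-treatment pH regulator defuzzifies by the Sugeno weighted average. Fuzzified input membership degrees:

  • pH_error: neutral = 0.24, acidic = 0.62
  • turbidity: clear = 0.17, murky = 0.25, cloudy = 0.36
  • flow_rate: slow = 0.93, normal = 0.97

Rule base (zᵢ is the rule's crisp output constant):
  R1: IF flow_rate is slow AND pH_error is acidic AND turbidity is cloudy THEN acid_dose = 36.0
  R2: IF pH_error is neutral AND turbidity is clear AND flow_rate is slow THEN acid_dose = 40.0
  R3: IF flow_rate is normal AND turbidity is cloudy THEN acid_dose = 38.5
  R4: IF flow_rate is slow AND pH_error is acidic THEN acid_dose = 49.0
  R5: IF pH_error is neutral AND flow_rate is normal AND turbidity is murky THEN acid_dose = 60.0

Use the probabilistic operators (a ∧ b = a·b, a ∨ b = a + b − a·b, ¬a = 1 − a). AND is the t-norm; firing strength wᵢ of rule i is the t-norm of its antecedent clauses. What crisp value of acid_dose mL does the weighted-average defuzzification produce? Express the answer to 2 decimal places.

R1 (z=36.0): slow=0.93, acidic=0.62, cloudy=0.36; AND[a·b] → w = 0.2076
R2 (z=40.0): neutral=0.24, clear=0.17, slow=0.93; AND[a·b] → w = 0.0379
R3 (z=38.5): normal=0.97, cloudy=0.36; AND[a·b] → w = 0.3492
R4 (z=49.0): slow=0.93, acidic=0.62; AND[a·b] → w = 0.5766
R5 (z=60.0): neutral=0.24, normal=0.97, murky=0.25; AND[a·b] → w = 0.0582
Weighted average = (0.2076·36.0 + 0.0379·40.0 + 0.3492·38.5 + 0.5766·49.0 + 0.0582·60.0) / (0.2076 + 0.0379 + 0.3492 + 0.5766 + 0.0582)
  = 54.1801 / 1.2295 = 44.07

44.07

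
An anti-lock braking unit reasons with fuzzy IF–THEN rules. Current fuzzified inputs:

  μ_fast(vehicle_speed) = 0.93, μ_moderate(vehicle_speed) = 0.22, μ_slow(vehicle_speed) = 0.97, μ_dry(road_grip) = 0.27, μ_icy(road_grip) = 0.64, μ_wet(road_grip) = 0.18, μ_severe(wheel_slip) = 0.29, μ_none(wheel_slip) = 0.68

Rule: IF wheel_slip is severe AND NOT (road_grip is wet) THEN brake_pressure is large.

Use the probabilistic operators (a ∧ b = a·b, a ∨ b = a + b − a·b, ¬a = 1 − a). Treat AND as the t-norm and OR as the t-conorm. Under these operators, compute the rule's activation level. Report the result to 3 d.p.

firing strength: severe=0.29, ¬wet=1−0.18=0.82; AND[a·b] → w = 0.2378

0.238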